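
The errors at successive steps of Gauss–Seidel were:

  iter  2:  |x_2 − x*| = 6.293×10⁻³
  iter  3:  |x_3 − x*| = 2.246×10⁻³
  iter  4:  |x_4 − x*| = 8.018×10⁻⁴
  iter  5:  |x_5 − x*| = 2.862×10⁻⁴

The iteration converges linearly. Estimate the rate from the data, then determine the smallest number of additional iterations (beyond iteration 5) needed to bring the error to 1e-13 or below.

22

Rate ρ ≈ |x_5 − x*|/|x_4 − x*| = 2.862×10⁻⁴/8.018×10⁻⁴ = 0.3569.
After j more steps, |x_{5+j} − x*| ≈ 2.862×10⁻⁴·ρ^j; need ρ^j ≤ 1e-13/2.862×10⁻⁴ = 3.49406e-10.
j ≥ ln(3.49406e-10)/ln(0.3569) = -21.7748/-1.03030 = 21.134.
So 22 more iterations are needed.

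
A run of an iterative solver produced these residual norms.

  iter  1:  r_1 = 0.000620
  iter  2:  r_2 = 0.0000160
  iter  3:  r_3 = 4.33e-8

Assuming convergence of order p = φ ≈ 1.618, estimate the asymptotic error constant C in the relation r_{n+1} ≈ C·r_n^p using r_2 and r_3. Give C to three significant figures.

2.49

C ≈ r_3 / r_2^1.618
  = 4.33e-8 / (0.0000160)^1.618
  = 4.33e-8 / 1.73887e-08 ≈ 2.4901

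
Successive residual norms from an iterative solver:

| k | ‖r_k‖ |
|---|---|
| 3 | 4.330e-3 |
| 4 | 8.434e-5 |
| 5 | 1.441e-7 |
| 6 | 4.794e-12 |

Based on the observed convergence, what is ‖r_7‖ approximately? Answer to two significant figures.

2.7e-19

First estimate the order: p ≈ ln(‖r_6‖/‖r_5‖) / ln(‖r_5‖/‖r_4‖) = ln(4.794e-12/1.441e-7)/ln(1.441e-7/8.434e-5) = ln(3.32686e-05)/ln(0.00170856) ≈ 1.6181.
Then ‖r_7‖ ≈ ‖r_6‖·(‖r_6‖/‖r_5‖)^p = 4.794e-12·(3.32686e-05)^1.6181 = 4.794e-12·5.67811e-08 ≈ 2.722e-19.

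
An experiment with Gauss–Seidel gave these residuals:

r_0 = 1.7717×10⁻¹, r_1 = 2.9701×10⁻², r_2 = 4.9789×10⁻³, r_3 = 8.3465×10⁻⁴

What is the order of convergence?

Consecutive ratios: r_3/r_2 = 8.3465×10⁻⁴/4.9789×10⁻³ = 0.167637, r_2/r_1 = 4.9789×10⁻³/2.9701×10⁻² = 0.167634.
p ≈ ln(0.167637)/ln(0.167634) = -1.7860/-1.7860 ≈ 1.00.
So the convergence is linear (order 1).

1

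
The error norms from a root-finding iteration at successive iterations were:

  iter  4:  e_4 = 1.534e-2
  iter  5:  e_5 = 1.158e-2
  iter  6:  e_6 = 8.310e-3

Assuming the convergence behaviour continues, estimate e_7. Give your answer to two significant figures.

First estimate the order: p ≈ ln(e_6/e_5) / ln(e_5/e_4) = ln(8.310e-3/1.158e-2)/ln(1.158e-2/1.534e-2) = ln(0.717617)/ln(0.754889) ≈ 1.1801.
Then e_7 ≈ e_6·(e_6/e_5)^p = 8.310e-3·(0.717617)^1.1801 = 8.310e-3·0.675988 ≈ 0.005617.

5.6e-3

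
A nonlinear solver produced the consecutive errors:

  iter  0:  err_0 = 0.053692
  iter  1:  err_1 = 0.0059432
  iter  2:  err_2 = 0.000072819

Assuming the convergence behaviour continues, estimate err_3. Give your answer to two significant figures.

First estimate the order: p ≈ ln(err_2/err_1) / ln(err_1/err_0) = ln(0.000072819/0.0059432)/ln(0.0059432/0.053692) = ln(0.0122525)/ln(0.110691) ≈ 2.0000.
Then err_3 ≈ err_2·(err_2/err_1)^p = 0.000072819·(0.0122525)^2.0000 = 0.000072819·0.000150124 ≈ 1.093e-08.

1.1e-8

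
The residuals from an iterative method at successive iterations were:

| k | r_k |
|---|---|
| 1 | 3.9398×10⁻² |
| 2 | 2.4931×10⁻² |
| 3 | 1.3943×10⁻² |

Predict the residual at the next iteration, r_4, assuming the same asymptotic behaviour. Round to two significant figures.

6.7e-3

First estimate the order: p ≈ ln(r_3/r_2) / ln(r_2/r_1) = ln(1.3943×10⁻²/2.4931×10⁻²)/ln(2.4931×10⁻²/3.9398×10⁻²) = ln(0.559264)/ln(0.632799) ≈ 1.2700.
Then r_4 ≈ r_3·(r_3/r_2)^p = 1.3943×10⁻²·(0.559264)^1.2700 = 1.3943×10⁻²·0.47805 ≈ 0.006665.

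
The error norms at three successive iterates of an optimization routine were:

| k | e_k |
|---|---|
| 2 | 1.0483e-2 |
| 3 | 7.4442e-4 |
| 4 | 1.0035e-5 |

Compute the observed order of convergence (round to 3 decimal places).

1.628

p ≈ ln(e_4/e_3) / ln(e_3/e_2)
  = ln(1.0035e-5/7.4442e-4) / ln(7.4442e-4/1.0483e-2)
  = ln(0.0134803) / ln(0.0710121)
  = -4.306526 / -2.644905 ≈ 1.628235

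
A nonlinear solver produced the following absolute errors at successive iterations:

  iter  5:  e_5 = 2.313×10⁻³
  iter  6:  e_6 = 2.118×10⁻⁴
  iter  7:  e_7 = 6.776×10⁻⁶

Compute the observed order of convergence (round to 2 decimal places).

1.44

p ≈ ln(e_7/e_6) / ln(e_6/e_5)
  = ln(6.776×10⁻⁶/2.118×10⁻⁴) / ln(2.118×10⁻⁴/2.313×10⁻³)
  = ln(0.0319924) / ln(0.0915694)
  = -3.44226 / -2.39066 ≈ 1.43988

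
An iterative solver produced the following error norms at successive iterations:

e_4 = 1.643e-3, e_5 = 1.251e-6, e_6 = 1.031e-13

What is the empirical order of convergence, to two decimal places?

2.27

p ≈ ln(e_6/e_5) / ln(e_5/e_4)
  = ln(1.031e-13/1.251e-6) / ln(1.251e-6/1.643e-3)
  = ln(8.24141e-08) / ln(0.000761412)
  = -16.31151 / -7.18034 ≈ 2.27169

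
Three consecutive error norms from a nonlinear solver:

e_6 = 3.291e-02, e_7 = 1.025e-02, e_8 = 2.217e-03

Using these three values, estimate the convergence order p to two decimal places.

p ≈ ln(e_8/e_7) / ln(e_7/e_6)
  = ln(2.217e-03/1.025e-02) / ln(1.025e-02/3.291e-02)
  = ln(0.216293) / ln(0.311455)
  = -1.53112 / -1.16650 ≈ 1.31258

1.31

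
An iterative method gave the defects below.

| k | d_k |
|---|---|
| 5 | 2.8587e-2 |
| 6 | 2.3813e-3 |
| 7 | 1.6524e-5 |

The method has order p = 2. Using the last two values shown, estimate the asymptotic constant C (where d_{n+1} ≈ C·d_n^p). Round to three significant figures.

C ≈ d_7 / d_6^2
  = 1.6524e-5 / (2.3813e-3)^2
  = 1.6524e-5 / 5.67059e-06 ≈ 2.914

2.91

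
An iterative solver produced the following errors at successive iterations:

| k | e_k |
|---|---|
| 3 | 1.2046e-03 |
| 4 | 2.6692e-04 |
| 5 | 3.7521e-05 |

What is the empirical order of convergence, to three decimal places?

p ≈ ln(e_5/e_4) / ln(e_4/e_3)
  = ln(3.7521e-05/2.6692e-04) / ln(2.6692e-04/1.2046e-03)
  = ln(0.14057) / ln(0.221584)
  = -1.962050 / -1.506954 ≈ 1.301997

1.302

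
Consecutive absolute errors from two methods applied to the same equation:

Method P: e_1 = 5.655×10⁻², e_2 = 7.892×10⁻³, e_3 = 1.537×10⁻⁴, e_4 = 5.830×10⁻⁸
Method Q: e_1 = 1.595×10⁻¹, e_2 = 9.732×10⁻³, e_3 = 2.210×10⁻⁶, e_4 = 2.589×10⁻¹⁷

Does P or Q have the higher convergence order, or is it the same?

Method P: p ≈ ln(5.830×10⁻⁸/1.537×10⁻⁴)/ln(1.537×10⁻⁴/7.892×10⁻³) ≈ 2.00.
Method Q: p ≈ ln(2.589×10⁻¹⁷/2.210×10⁻⁶)/ln(2.210×10⁻⁶/9.732×10⁻³) ≈ 3.00.
Method Q has the higher order (≈3.0 vs ≈2.0).

Q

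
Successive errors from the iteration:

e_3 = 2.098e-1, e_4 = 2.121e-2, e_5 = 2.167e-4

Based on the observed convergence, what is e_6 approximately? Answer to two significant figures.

2.3e-8

First estimate the order: p ≈ ln(e_5/e_4) / ln(e_4/e_3) = ln(2.167e-4/2.121e-2)/ln(2.121e-2/2.098e-1) = ln(0.0102169)/ln(0.101096) ≈ 2.0001.
Then e_6 ≈ e_5·(e_5/e_4)^p = 2.167e-4·(0.0102169)^2.0001 = 2.167e-4·0.000104337 ≈ 2.261e-08.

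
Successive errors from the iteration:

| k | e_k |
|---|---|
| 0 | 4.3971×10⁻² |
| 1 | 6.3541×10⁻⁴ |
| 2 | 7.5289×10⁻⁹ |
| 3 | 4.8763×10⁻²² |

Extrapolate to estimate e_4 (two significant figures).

First estimate the order: p ≈ ln(e_3/e_2) / ln(e_2/e_1) = ln(4.8763×10⁻²²/7.5289×10⁻⁹)/ln(7.5289×10⁻⁹/6.3541×10⁻⁴) = ln(6.47678e-14)/ln(1.18489e-05) ≈ 2.6772.
Then e_4 ≈ e_3·(e_3/e_2)^p = 4.8763×10⁻²²·(6.47678e-14)^2.6772 = 4.8763×10⁻²²·4.91327e-36 ≈ 2.396e-57.

2.4e-57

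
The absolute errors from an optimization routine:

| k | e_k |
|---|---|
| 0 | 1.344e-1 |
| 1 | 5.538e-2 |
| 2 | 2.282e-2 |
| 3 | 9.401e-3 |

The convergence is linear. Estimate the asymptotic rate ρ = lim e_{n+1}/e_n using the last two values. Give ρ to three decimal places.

ρ ≈ e_3/e_2 = 9.401e-3/2.282e-2 = 0.41196

0.412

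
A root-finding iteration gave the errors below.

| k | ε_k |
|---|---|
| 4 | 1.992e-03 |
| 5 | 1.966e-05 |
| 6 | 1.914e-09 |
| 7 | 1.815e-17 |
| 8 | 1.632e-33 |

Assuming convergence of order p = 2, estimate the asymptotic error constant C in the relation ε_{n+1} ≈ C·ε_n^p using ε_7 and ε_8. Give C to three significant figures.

4.95

C ≈ ε_8 / ε_7^2
  = 1.632e-33 / (1.815e-17)^2
  = 1.632e-33 / 3.29423e-34 ≈ 4.9541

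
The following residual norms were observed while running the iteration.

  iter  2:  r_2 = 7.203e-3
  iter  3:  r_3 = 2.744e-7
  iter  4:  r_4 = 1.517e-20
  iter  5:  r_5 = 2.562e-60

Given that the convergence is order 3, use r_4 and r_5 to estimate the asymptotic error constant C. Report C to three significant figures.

0.734

C ≈ r_5 / r_4^3
  = 2.562e-60 / (1.517e-20)^3
  = 2.562e-60 / 3.49106e-60 ≈ 0.73388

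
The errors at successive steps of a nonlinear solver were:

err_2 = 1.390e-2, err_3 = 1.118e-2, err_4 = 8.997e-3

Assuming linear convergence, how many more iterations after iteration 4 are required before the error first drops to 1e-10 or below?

85

Rate ρ ≈ err_4/err_3 = 8.997e-3/1.118e-2 = 0.8047.
After j more steps, err_{4+j} ≈ 8.997e-3·ρ^j; need ρ^j ≤ 1e-10/8.997e-3 = 1.11148e-08.
j ≥ ln(1.11148e-08)/ln(0.8047) = -18.3150/-0.21729 = 84.288.
So 85 more iterations are needed.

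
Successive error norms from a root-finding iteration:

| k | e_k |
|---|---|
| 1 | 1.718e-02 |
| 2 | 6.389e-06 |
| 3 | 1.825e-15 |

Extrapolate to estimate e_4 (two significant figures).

First estimate the order: p ≈ ln(e_3/e_2) / ln(e_2/e_1) = ln(1.825e-15/6.389e-06)/ln(6.389e-06/1.718e-02) = ln(2.85647e-10)/ln(0.000371886) ≈ 2.7829.
Then e_4 ≈ e_3·(e_3/e_2)^p = 1.825e-15·(2.85647e-10)^2.7829 = 1.825e-15·2.75124e-27 ≈ 5.021e-42.

5.0e-42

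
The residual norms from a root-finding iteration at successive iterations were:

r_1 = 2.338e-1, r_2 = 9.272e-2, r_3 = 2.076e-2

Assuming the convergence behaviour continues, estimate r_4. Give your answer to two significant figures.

First estimate the order: p ≈ ln(r_3/r_2) / ln(r_2/r_1) = ln(2.076e-2/9.272e-2)/ln(9.272e-2/2.338e-1) = ln(0.2239)/ln(0.396578) ≈ 1.6181.
Then r_4 ≈ r_3·(r_3/r_2)^p = 2.076e-2·(0.2239)^1.6181 = 2.076e-2·0.0887815 ≈ 0.001843.

1.8e-3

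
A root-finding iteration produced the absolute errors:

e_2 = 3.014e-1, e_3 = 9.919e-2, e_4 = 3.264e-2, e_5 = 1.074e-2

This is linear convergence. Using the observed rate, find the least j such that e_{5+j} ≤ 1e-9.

Rate ρ ≈ e_5/e_4 = 1.074e-2/3.264e-2 = 0.3290.
After j more steps, e_{5+j} ≈ 1.074e-2·ρ^j; need ρ^j ≤ 1e-9/1.074e-2 = 9.31099e-08.
j ≥ ln(9.31099e-08)/ln(0.3290) = -16.1895/-1.11170 = 14.563.
So 15 more iterations are needed.

15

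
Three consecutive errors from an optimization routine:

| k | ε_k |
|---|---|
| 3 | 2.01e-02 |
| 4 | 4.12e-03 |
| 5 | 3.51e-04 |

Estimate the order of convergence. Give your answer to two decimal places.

1.55

p ≈ ln(ε_5/ε_4) / ln(ε_4/ε_3)
  = ln(3.51e-04/4.12e-03) / ln(4.12e-03/2.01e-02)
  = ln(0.0851942) / ln(0.204975)
  = -2.46282 / -1.58487 ≈ 1.55396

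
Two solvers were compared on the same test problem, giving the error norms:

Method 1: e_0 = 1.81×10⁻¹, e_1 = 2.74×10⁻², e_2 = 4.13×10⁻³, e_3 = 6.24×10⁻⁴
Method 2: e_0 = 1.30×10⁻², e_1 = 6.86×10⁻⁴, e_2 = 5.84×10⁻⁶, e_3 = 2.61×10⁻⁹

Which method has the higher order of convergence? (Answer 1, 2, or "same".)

2

Method 1: p ≈ ln(6.24×10⁻⁴/4.13×10⁻³)/ln(4.13×10⁻³/2.74×10⁻²) ≈ 1.00.
Method 2: p ≈ ln(2.61×10⁻⁹/5.84×10⁻⁶)/ln(5.84×10⁻⁶/6.86×10⁻⁴) ≈ 1.62.
Method 2 has the higher order (≈1.6 vs ≈1.0).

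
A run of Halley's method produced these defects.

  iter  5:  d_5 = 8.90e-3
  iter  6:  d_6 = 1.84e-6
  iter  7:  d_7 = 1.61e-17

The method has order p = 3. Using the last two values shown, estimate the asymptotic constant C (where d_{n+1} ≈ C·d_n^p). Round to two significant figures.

2.6

C ≈ d_7 / d_6^3
  = 1.61e-17 / (1.84e-6)^3
  = 1.61e-17 / 6.2295e-18 ≈ 2.5845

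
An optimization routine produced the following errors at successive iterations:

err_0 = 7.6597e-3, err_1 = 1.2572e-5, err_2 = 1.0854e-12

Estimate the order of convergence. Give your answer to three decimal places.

2.537

p ≈ ln(err_2/err_1) / ln(err_1/err_0)
  = ln(1.0854e-12/1.2572e-5) / ln(1.2572e-5/7.6597e-3)
  = ln(8.63347e-08) / ln(0.00164132)
  = -16.265034 / -6.412254 ≈ 2.536555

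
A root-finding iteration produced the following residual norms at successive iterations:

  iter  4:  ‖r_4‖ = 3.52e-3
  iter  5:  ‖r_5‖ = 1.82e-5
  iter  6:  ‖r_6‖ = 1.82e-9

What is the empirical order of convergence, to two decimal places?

1.75

p ≈ ln(‖r_6‖/‖r_5‖) / ln(‖r_5‖/‖r_4‖)
  = ln(1.82e-9/1.82e-5) / ln(1.82e-5/3.52e-3)
  = ln(0.0001) / ln(0.00517045)
  = -9.21034 / -5.26480 ≈ 1.74942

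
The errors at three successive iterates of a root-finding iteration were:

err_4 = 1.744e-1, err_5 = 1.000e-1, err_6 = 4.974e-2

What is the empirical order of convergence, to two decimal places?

1.26

p ≈ ln(err_6/err_5) / ln(err_5/err_4)
  = ln(4.974e-2/1.000e-1) / ln(1.000e-1/1.744e-1)
  = ln(0.4974) / ln(0.573394)
  = -0.69836 / -0.55618 ≈ 1.25564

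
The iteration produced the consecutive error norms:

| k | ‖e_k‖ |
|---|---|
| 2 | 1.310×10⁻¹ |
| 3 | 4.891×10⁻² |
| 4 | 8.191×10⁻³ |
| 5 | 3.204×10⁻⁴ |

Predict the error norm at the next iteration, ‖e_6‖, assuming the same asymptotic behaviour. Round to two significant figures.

9.0e-7

First estimate the order: p ≈ ln(‖e_5‖/‖e_4‖) / ln(‖e_4‖/‖e_3‖) = ln(3.204×10⁻⁴/8.191×10⁻³)/ln(8.191×10⁻³/4.891×10⁻²) = ln(0.0391161)/ln(0.167471) ≈ 1.8138.
Then ‖e_6‖ ≈ ‖e_5‖·(‖e_5‖/‖e_4‖)^p = 3.204×10⁻⁴·(0.0391161)^1.8138 = 3.204×10⁻⁴·0.00279779 ≈ 8.964e-07.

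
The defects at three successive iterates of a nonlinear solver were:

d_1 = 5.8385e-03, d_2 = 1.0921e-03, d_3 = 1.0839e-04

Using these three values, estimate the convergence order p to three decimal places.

1.378

p ≈ ln(d_3/d_2) / ln(d_2/d_1)
  = ln(1.0839e-04/1.0921e-03) / ln(1.0921e-03/5.8385e-03)
  = ln(0.0992492) / ln(0.187051)
  = -2.310121 / -1.676374 ≈ 1.378046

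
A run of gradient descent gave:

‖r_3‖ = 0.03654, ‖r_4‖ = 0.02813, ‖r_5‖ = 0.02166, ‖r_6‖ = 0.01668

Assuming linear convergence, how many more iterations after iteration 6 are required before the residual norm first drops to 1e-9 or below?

64

Rate ρ ≈ ‖r_6‖/‖r_5‖ = 0.01668/0.02166 = 0.7701.
After j more steps, ‖r_{6+j}‖ ≈ 0.01668·ρ^j; need ρ^j ≤ 1e-9/0.01668 = 5.9952e-08.
j ≥ ln(5.9952e-08)/ln(0.7701) = -16.6297/-0.26123 = 63.659.
So 64 more iterations are needed.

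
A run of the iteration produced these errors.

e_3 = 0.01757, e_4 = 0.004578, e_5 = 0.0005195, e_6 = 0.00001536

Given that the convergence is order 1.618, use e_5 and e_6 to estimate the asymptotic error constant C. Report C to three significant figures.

3.17

C ≈ e_6 / e_5^1.618
  = 0.00001536 / (0.0005195)^1.618
  = 0.00001536 / 4.85085e-06 ≈ 3.1665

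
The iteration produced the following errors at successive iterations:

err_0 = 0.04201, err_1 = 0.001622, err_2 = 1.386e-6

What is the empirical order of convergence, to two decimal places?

p ≈ ln(err_2/err_1) / ln(err_1/err_0)
  = ln(1.386e-6/0.001622) / ln(0.001622/0.04201)
  = ln(0.000854501) / ln(0.0386099)
  = -7.06499 / -3.25425 ≈ 2.17100

2.17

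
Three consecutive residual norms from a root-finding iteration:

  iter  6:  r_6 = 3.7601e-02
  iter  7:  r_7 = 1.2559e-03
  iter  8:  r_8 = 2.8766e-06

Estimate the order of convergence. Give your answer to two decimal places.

1.79

p ≈ ln(r_8/r_7) / ln(r_7/r_6)
  = ln(2.8766e-06/1.2559e-03) / ln(1.2559e-03/3.7601e-02)
  = ln(0.00229047) / ln(0.0334007)
  = -6.07900 / -3.39918 ≈ 1.78837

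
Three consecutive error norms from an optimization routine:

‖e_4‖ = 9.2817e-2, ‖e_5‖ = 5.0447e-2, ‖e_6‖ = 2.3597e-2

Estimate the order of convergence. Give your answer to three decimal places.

p ≈ ln(‖e_6‖/‖e_5‖) / ln(‖e_5‖/‖e_4‖)
  = ln(2.3597e-2/5.0447e-2) / ln(5.0447e-2/9.2817e-2)
  = ln(0.467758) / ln(0.54351)
  = -0.759804 / -0.609707 ≈ 1.246179

1.246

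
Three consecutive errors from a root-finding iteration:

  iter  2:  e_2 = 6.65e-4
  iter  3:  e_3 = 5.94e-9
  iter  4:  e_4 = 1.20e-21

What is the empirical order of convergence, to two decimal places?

2.51

p ≈ ln(e_4/e_3) / ln(e_3/e_2)
  = ln(1.20e-21/5.94e-9) / ln(5.94e-9/6.65e-4)
  = ln(2.0202e-13) / ln(8.93233e-06)
  = -29.23041 / -11.62583 ≈ 2.51426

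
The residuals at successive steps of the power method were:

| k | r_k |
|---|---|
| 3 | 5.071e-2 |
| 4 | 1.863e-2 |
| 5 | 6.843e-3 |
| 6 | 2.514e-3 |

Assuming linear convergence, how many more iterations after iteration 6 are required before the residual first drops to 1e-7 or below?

11

Rate ρ ≈ r_6/r_5 = 2.514e-3/6.843e-3 = 0.3674.
After j more steps, r_{6+j} ≈ 2.514e-3·ρ^j; need ρ^j ≤ 1e-7/2.514e-3 = 3.97772e-05.
j ≥ ln(3.97772e-05)/ln(0.3674) = -10.1322/-1.00130 = 10.119.
So 11 more iterations are needed.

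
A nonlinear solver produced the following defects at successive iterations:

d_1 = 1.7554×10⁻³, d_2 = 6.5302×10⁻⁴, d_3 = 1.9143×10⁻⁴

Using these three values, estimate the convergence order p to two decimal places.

p ≈ ln(d_3/d_2) / ln(d_2/d_1)
  = ln(1.9143×10⁻⁴/6.5302×10⁻⁴) / ln(6.5302×10⁻⁴/1.7554×10⁻³)
  = ln(0.293146) / ln(0.372006)
  = -1.22708 / -0.98885 ≈ 1.24092

1.24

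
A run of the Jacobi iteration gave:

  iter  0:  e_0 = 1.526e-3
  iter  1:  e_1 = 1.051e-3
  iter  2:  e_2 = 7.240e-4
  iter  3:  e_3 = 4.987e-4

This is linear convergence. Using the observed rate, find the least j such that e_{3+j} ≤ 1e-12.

Rate ρ ≈ e_3/e_2 = 4.987e-4/7.240e-4 = 0.6888.
After j more steps, e_{3+j} ≈ 4.987e-4·ρ^j; need ρ^j ≤ 1e-12/4.987e-4 = 2.00521e-09.
j ≥ ln(2.00521e-09)/ln(0.6888) = -20.0275/-0.37280 = 53.722.
So 54 more iterations are needed.

54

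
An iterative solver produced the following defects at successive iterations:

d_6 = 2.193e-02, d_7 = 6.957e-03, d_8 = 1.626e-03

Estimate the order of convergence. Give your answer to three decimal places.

p ≈ ln(d_8/d_7) / ln(d_7/d_6)
  = ln(1.626e-03/6.957e-03) / ln(6.957e-03/2.193e-02)
  = ln(0.233721) / ln(0.317237)
  = -1.453627 / -1.148106 ≈ 1.266109

1.266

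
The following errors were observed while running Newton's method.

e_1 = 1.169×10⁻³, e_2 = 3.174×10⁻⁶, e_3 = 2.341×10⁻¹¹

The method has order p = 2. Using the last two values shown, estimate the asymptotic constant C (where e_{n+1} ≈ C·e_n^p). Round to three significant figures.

2.32

C ≈ e_3 / e_2^2
  = 2.341×10⁻¹¹ / (3.174×10⁻⁶)^2
  = 2.341×10⁻¹¹ / 1.00743e-11 ≈ 2.3237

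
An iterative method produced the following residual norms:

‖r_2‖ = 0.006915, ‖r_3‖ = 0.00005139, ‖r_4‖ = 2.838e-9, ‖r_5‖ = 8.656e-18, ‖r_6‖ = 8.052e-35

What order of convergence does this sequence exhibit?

Consecutive ratios: ‖r_6‖/‖r_5‖ = 8.052e-35/8.656e-18 = 9.30222e-18, ‖r_5‖/‖r_4‖ = 8.656e-18/2.838e-9 = 3.05004e-09.
p ≈ ln(9.30222e-18)/ln(3.05004e-09) = -39.2163/-19.6081 ≈ 2.00.
So the convergence is quadratic (order 2).

2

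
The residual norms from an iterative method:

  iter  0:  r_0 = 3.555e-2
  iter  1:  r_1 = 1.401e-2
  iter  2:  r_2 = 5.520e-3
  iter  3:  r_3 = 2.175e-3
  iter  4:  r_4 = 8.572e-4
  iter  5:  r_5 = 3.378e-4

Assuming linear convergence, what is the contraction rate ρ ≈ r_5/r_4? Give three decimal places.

0.394

ρ ≈ r_5/r_4 = 3.378e-4/8.572e-4 = 0.39407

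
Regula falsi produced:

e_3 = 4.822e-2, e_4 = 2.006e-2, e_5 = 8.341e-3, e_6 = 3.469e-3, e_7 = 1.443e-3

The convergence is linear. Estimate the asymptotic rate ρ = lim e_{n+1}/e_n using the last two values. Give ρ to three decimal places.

0.416

ρ ≈ e_7/e_6 = 1.443e-3/3.469e-3 = 0.41597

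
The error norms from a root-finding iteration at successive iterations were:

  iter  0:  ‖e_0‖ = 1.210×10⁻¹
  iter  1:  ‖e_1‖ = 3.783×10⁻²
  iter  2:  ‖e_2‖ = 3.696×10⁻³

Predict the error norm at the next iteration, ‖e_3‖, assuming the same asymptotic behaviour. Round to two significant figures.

3.5e-5

First estimate the order: p ≈ ln(‖e_2‖/‖e_1‖) / ln(‖e_1‖/‖e_0‖) = ln(3.696×10⁻³/3.783×10⁻²)/ln(3.783×10⁻²/1.210×10⁻¹) = ln(0.0977002)/ln(0.312645) ≈ 2.0004.
Then ‖e_3‖ ≈ ‖e_2‖·(‖e_2‖/‖e_1‖)^p = 3.696×10⁻³·(0.0977002)^2.0004 = 3.696×10⁻³·0.00953645 ≈ 3.525e-05.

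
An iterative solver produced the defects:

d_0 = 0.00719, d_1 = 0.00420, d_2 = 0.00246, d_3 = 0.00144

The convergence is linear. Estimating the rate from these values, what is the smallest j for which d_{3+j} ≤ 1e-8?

23

Rate ρ ≈ d_3/d_2 = 0.00144/0.00246 = 0.5854.
After j more steps, d_{3+j} ≈ 0.00144·ρ^j; need ρ^j ≤ 1e-8/0.00144 = 6.94444e-06.
j ≥ ln(6.94444e-06)/ln(0.5854) = -11.8776/-0.53546 = 22.182.
So 23 more iterations are needed.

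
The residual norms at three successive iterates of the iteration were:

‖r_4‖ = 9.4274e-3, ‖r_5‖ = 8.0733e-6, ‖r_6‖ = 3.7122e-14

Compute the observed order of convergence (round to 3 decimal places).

p ≈ ln(‖r_6‖/‖r_5‖) / ln(‖r_5‖/‖r_4‖)
  = ln(3.7122e-14/8.0733e-6) / ln(8.0733e-6/9.4274e-3)
  = ln(4.59812e-09) / ln(0.000856365)
  = -19.197618 / -7.062814 ≈ 2.718126

2.718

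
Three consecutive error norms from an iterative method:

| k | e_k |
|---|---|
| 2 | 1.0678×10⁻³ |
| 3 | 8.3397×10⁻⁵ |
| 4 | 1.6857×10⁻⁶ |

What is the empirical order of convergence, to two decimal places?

1.53

p ≈ ln(e_4/e_3) / ln(e_3/e_2)
  = ln(1.6857×10⁻⁶/8.3397×10⁻⁵) / ln(8.3397×10⁻⁵/1.0678×10⁻³)
  = ln(0.020213) / ln(0.0781017)
  = -3.90143 / -2.54974 ≈ 1.53013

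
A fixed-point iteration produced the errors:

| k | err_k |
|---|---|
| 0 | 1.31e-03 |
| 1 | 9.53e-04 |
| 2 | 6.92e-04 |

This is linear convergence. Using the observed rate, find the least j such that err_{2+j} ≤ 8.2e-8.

Rate ρ ≈ err_2/err_1 = 6.92e-04/9.53e-04 = 0.7261.
After j more steps, err_{2+j} ≈ 6.92e-04·ρ^j; need ρ^j ≤ 8.2e-8/6.92e-04 = 0.000118497.
j ≥ ln(0.000118497)/ln(0.7261) = -9.0406/-0.32007 = 28.246.
So 29 more iterations are needed.

29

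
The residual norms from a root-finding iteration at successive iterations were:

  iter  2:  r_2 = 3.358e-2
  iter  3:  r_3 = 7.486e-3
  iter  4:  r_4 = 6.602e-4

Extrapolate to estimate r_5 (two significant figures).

1.3e-5

First estimate the order: p ≈ ln(r_4/r_3) / ln(r_3/r_2) = ln(6.602e-4/7.486e-3)/ln(7.486e-3/3.358e-2) = ln(0.0881913)/ln(0.22293) ≈ 1.6179.
Then r_5 ≈ r_4·(r_4/r_3)^p = 6.602e-4·(0.0881913)^1.6179 = 6.602e-4·0.01967 ≈ 1.299e-05.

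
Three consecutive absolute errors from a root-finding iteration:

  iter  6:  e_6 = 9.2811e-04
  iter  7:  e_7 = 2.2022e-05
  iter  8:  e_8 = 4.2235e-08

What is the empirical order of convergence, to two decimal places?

p ≈ ln(e_8/e_7) / ln(e_7/e_6)
  = ln(4.2235e-08/2.2022e-05) / ln(2.2022e-05/9.2811e-04)
  = ln(0.00191785) / ln(0.0237278)
  = -6.25655 / -3.74111 ≈ 1.67238

1.67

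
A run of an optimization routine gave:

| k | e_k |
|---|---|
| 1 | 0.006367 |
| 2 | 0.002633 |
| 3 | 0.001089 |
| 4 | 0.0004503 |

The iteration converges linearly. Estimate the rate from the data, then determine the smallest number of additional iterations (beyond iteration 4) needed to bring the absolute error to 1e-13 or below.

Rate ρ ≈ e_4/e_3 = 0.0004503/0.001089 = 0.4135.
After j more steps, e_{4+j} ≈ 0.0004503·ρ^j; need ρ^j ≤ 1e-13/0.0004503 = 2.22074e-10.
j ≥ ln(2.22074e-10)/ln(0.4135) = -22.2280/-0.88310 = 25.170.
So 26 more iterations are needed.

26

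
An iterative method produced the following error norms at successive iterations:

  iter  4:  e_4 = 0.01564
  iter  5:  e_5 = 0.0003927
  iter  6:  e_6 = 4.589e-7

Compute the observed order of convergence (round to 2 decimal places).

p ≈ ln(e_6/e_5) / ln(e_5/e_4)
  = ln(4.589e-7/0.0003927) / ln(0.0003927/0.01564)
  = ln(0.00116858) / ln(0.0251087)
  = -6.75197 / -3.68454 ≈ 1.83251

1.83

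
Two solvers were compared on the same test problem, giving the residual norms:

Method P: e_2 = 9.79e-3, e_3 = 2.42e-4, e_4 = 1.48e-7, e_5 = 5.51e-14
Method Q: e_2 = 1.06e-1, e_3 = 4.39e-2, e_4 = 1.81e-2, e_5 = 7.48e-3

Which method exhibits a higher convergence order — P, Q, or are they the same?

P

Method P: p ≈ ln(5.51e-14/1.48e-7)/ln(1.48e-7/2.42e-4) ≈ 2.00.
Method Q: p ≈ ln(7.48e-3/1.81e-2)/ln(1.81e-2/4.39e-2) ≈ 1.00.
Method P has the higher order (≈2.0 vs ≈1.0).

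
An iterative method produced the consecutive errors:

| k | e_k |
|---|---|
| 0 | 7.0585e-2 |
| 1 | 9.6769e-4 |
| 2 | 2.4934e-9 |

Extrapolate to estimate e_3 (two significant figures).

4.3e-26

First estimate the order: p ≈ ln(e_2/e_1) / ln(e_1/e_0) = ln(2.4934e-9/9.6769e-4)/ln(9.6769e-4/7.0585e-2) = ln(2.57665e-06)/ln(0.0137096) ≈ 3.0000.
Then e_3 ≈ e_2·(e_2/e_1)^p = 2.4934e-9·(2.57665e-06)^3.0000 = 2.4934e-9·1.71067e-17 ≈ 4.265e-26.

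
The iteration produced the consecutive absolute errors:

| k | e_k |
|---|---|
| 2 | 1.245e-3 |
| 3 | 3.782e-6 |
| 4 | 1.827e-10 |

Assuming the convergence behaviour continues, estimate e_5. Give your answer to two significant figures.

7.3e-18

First estimate the order: p ≈ ln(e_4/e_3) / ln(e_3/e_2) = ln(1.827e-10/3.782e-6)/ln(3.782e-6/1.245e-3) = ln(4.83078e-05)/ln(0.00303775) ≈ 1.7144.
Then e_5 ≈ e_4·(e_4/e_3)^p = 1.827e-10·(4.83078e-05)^1.7144 = 1.827e-10·3.9873e-08 ≈ 7.285e-18.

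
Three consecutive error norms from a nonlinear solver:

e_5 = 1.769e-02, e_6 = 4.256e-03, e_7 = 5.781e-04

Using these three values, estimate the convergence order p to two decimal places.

p ≈ ln(e_7/e_6) / ln(e_6/e_5)
  = ln(5.781e-04/4.256e-03) / ln(4.256e-03/1.769e-02)
  = ln(0.135832) / ln(0.240588)
  = -1.99634 / -1.42467 ≈ 1.40126

1.40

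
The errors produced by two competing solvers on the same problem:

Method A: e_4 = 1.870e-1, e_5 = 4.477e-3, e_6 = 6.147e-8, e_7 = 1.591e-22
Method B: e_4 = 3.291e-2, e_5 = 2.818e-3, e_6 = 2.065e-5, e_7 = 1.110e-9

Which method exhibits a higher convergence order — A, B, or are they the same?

A

Method A: p ≈ ln(1.591e-22/6.147e-8)/ln(6.147e-8/4.477e-3) ≈ 3.00.
Method B: p ≈ ln(1.110e-9/2.065e-5)/ln(2.065e-5/2.818e-3) ≈ 2.00.
Method A has the higher order (≈3.0 vs ≈2.0).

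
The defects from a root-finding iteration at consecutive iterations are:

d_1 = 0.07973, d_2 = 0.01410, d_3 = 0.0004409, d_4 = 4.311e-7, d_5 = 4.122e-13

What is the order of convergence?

Consecutive ratios: d_5/d_4 = 4.122e-13/4.311e-7 = 9.56159e-07, d_4/d_3 = 4.311e-7/0.0004409 = 0.000977773.
p ≈ ln(9.56159e-07)/ln(0.000977773) = -13.8603/-6.9302 ≈ 2.00.
So the convergence is quadratic (order 2).

2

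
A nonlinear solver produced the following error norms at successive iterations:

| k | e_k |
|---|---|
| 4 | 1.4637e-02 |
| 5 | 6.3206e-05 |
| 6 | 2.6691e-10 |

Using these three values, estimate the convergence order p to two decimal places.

2.27

p ≈ ln(e_6/e_5) / ln(e_5/e_4)
  = ln(2.6691e-10/6.3206e-05) / ln(6.3206e-05/1.4637e-02)
  = ln(4.22286e-06) / ln(0.00431823)
  = -12.37500 / -5.44491 ≈ 2.27276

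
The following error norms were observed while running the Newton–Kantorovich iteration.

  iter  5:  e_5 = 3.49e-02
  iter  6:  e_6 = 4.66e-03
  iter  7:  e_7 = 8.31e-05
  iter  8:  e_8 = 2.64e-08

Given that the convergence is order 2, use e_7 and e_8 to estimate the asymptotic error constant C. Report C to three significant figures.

3.82

C ≈ e_8 / e_7^2
  = 2.64e-08 / (8.31e-05)^2
  = 2.64e-08 / 6.90561e-09 ≈ 3.823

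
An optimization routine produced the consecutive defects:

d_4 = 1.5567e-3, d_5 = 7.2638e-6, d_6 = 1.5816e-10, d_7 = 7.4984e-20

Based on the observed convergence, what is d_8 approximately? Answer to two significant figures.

First estimate the order: p ≈ ln(d_7/d_6) / ln(d_6/d_5) = ln(7.4984e-20/1.5816e-10)/ln(1.5816e-10/7.2638e-6) = ln(4.74102e-10)/ln(2.17737e-05) ≈ 2.0000.
Then d_8 ≈ d_7·(d_7/d_6)^p = 7.4984e-20·(4.74102e-10)^2.0000 = 7.4984e-20·2.24773e-19 ≈ 1.685e-38.

1.7e-38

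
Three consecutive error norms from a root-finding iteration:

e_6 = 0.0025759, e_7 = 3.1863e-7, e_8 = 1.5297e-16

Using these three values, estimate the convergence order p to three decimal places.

p ≈ ln(e_8/e_7) / ln(e_7/e_6)
  = ln(1.5297e-16/3.1863e-7) / ln(3.1863e-7/0.0025759)
  = ln(4.80087e-10) / ln(0.000123697)
  = -21.457054 / -8.997676 ≈ 2.384733

2.385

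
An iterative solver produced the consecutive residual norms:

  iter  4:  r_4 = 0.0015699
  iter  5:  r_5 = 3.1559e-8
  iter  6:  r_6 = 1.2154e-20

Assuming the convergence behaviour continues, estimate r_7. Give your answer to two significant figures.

1.9e-53

First estimate the order: p ≈ ln(r_6/r_5) / ln(r_5/r_4) = ln(1.2154e-20/3.1559e-8)/ln(3.1559e-8/0.0015699) = ln(3.8512e-13)/ln(2.01026e-05) ≈ 2.6432.
Then r_7 ≈ r_6·(r_6/r_5)^p = 1.2154e-20·(3.8512e-13)^2.6432 = 1.2154e-20·1.53549e-33 ≈ 1.866e-53.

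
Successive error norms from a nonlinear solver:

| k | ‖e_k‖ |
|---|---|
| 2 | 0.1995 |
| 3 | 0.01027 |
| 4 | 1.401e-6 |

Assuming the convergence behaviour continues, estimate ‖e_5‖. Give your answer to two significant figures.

3.6e-18

First estimate the order: p ≈ ln(‖e_4‖/‖e_3‖) / ln(‖e_3‖/‖e_2‖) = ln(1.401e-6/0.01027)/ln(0.01027/0.1995) = ln(0.000136417)/ln(0.0514787) ≈ 3.0000.
Then ‖e_5‖ ≈ ‖e_4‖·(‖e_4‖/‖e_3‖)^p = 1.401e-6·(0.000136417)^3.0000 = 1.401e-6·2.53867e-12 ≈ 3.557e-18.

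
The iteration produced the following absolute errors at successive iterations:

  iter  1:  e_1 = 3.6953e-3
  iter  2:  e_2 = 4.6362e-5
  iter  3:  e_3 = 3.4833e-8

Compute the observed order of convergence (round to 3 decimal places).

1.643

p ≈ ln(e_3/e_2) / ln(e_2/e_1)
  = ln(3.4833e-8/4.6362e-5) / ln(4.6362e-5/3.6953e-3)
  = ln(0.000751327) / ln(0.0125462)
  = -7.193670 / -4.378337 ≈ 1.643014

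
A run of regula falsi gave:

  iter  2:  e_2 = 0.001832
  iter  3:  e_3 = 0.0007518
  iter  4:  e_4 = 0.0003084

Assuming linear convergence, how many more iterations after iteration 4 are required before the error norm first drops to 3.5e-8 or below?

Rate ρ ≈ e_4/e_3 = 0.0003084/0.0007518 = 0.4102.
After j more steps, e_{4+j} ≈ 0.0003084·ρ^j; need ρ^j ≤ 3.5e-8/0.0003084 = 0.000113489.
j ≥ ln(0.000113489)/ln(0.4102) = -9.0838/-0.89111 = 10.194.
So 11 more iterations are needed.

11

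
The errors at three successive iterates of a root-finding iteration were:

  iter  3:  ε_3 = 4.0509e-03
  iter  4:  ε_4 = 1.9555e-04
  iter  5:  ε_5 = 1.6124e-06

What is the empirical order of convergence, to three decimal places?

1.583

p ≈ ln(ε_5/ε_4) / ln(ε_4/ε_3)
  = ln(1.6124e-06/1.9555e-04) / ln(1.9555e-04/4.0509e-03)
  = ln(0.00824546) / ln(0.0482732)
  = -4.798093 / -3.030879 ≈ 1.583070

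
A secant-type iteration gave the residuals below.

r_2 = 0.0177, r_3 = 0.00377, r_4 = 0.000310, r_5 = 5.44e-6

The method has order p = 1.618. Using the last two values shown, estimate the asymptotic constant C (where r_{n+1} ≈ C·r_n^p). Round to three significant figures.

2.59

C ≈ r_5 / r_4^1.618
  = 5.44e-6 / (0.000310)^1.618
  = 5.44e-6 / 2.10389e-06 ≈ 2.5857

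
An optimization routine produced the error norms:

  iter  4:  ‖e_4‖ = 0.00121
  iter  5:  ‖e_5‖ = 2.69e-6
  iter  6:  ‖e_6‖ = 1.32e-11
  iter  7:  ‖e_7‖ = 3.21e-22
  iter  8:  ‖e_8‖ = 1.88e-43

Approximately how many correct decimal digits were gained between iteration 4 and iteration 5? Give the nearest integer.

Digits gained ≈ log₁₀(‖e_4‖/‖e_5‖) = log₁₀(0.00121/2.69e-6) = log₁₀(449.814) ≈ 2.653.

3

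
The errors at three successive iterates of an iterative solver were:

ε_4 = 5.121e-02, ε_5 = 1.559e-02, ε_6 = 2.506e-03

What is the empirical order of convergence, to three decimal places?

p ≈ ln(ε_6/ε_5) / ln(ε_5/ε_4)
  = ln(2.506e-03/1.559e-02) / ln(1.559e-02/5.121e-02)
  = ln(0.160744) / ln(0.304433)
  = -1.827942 / -1.189304 ≈ 1.536985

1.537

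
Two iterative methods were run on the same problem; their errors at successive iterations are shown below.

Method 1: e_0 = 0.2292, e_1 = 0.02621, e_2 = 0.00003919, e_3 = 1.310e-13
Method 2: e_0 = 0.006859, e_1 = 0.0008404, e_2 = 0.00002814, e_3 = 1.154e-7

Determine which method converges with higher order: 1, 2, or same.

1

Method 1: p ≈ ln(1.310e-13/0.00003919)/ln(0.00003919/0.02621) ≈ 3.00.
Method 2: p ≈ ln(1.154e-7/0.00002814)/ln(0.00002814/0.0008404) ≈ 1.62.
Method 1 has the higher order (≈3.0 vs ≈1.6).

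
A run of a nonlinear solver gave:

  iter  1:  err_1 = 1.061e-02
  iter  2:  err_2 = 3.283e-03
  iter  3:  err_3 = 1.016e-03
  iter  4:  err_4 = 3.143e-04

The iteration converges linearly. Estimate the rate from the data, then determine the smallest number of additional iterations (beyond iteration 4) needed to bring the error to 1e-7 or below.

7

Rate ρ ≈ err_4/err_3 = 3.143e-04/1.016e-03 = 0.3094.
After j more steps, err_{4+j} ≈ 3.143e-04·ρ^j; need ρ^j ≤ 1e-7/3.143e-04 = 0.000318167.
j ≥ ln(0.000318167)/ln(0.3094) = -8.0529/-1.17312 = 6.865.
So 7 more iterations are needed.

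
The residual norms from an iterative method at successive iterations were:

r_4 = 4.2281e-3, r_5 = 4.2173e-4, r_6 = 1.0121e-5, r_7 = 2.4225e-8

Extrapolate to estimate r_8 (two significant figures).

First estimate the order: p ≈ ln(r_7/r_6) / ln(r_6/r_5) = ln(2.4225e-8/1.0121e-5)/ln(1.0121e-5/4.2173e-4) = ln(0.00239354)/ln(0.0239988) ≈ 1.6181.
Then r_8 ≈ r_7·(r_7/r_6)^p = 2.4225e-8·(0.00239354)^1.6181 = 2.4225e-8·5.7415e-05 ≈ 1.391e-12.

1.4e-12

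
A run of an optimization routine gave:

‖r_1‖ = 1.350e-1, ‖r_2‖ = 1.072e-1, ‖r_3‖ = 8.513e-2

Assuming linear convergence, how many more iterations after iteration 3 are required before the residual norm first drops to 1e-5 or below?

40

Rate ρ ≈ ‖r_3‖/‖r_2‖ = 8.513e-2/1.072e-1 = 0.7941.
After j more steps, ‖r_{3+j}‖ ≈ 8.513e-2·ρ^j; need ρ^j ≤ 1e-5/8.513e-2 = 0.000117467.
j ≥ ln(0.000117467)/ln(0.7941) = -9.0494/-0.23055 = 39.251.
So 40 more iterations are needed.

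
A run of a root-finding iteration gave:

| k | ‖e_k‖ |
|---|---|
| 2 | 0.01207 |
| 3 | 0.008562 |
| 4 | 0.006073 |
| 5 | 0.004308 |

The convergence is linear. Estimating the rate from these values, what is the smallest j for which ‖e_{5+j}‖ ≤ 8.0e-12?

59

Rate ρ ≈ ‖e_5‖/‖e_4‖ = 0.004308/0.006073 = 0.7094.
After j more steps, ‖e_{5+j}‖ ≈ 0.004308·ρ^j; need ρ^j ≤ 8.0e-12/0.004308 = 1.85701e-09.
j ≥ ln(1.85701e-09)/ln(0.7094) = -20.1043/-0.34334 = 58.555.
So 59 more iterations are needed.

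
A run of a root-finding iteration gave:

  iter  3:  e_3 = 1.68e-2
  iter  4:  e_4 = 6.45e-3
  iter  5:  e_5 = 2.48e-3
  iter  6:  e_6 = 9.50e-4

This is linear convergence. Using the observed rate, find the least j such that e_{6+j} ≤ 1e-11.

20

Rate ρ ≈ e_6/e_5 = 9.50e-4/2.48e-3 = 0.3831.
After j more steps, e_{6+j} ≈ 9.50e-4·ρ^j; need ρ^j ≤ 1e-11/9.50e-4 = 1.05263e-08.
j ≥ ln(1.05263e-08)/ln(0.3831) = -18.3694/-0.95946 = 19.146.
So 20 more iterations are needed.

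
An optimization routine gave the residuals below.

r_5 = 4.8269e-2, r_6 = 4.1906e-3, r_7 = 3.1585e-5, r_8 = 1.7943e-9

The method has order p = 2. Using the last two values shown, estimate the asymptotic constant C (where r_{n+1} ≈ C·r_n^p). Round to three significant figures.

C ≈ r_8 / r_7^2
  = 1.7943e-9 / (3.1585e-5)^2
  = 1.7943e-9 / 9.97612e-10 ≈ 1.7986

1.80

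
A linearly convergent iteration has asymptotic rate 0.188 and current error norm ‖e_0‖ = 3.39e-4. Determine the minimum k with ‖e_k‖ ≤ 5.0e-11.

10

After k steps, ‖e_k‖ ≈ 3.39e-4·0.188^k.
Need 0.188^k ≤ 5.0e-11/3.39e-4 = 1.47493e-07.
k ≥ ln(1.47493e-07)/ln(0.188) = -15.7295/-1.67131 = 9.411.
Smallest integer k = 10.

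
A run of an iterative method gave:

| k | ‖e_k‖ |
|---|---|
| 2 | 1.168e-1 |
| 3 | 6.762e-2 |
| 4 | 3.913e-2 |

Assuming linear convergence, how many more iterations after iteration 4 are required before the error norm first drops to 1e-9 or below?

Rate ρ ≈ ‖e_4‖/‖e_3‖ = 3.913e-2/6.762e-2 = 0.5787.
After j more steps, ‖e_{4+j}‖ ≈ 3.913e-2·ρ^j; need ρ^j ≤ 1e-9/3.913e-2 = 2.55558e-08.
j ≥ ln(2.55558e-08)/ln(0.5787) = -17.4824/-0.54697 = 31.962.
So 32 more iterations are needed.

32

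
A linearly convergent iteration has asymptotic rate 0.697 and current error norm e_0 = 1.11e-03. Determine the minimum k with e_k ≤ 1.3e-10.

45

After k steps, e_k ≈ 1.11e-03·0.697^k.
Need 0.697^k ≤ 1.3e-10/1.11e-03 = 1.17117e-07.
k ≥ ln(1.17117e-07)/ln(0.697) = -15.9601/-0.36097 = 44.214.
Smallest integer k = 45.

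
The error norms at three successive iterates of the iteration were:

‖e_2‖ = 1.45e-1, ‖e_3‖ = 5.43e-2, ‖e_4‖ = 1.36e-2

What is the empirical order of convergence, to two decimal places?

1.41

p ≈ ln(‖e_4‖/‖e_3‖) / ln(‖e_3‖/‖e_2‖)
  = ln(1.36e-2/5.43e-2) / ln(5.43e-2/1.45e-1)
  = ln(0.25046) / ln(0.374483)
  = -1.38446 / -0.98221 ≈ 1.40954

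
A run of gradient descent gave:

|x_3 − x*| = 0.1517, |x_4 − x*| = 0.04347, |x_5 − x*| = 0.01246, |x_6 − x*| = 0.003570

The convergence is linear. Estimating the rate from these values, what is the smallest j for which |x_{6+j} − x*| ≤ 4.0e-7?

8

Rate ρ ≈ |x_6 − x*|/|x_5 − x*| = 0.003570/0.01246 = 0.2865.
After j more steps, |x_{6+j} − x*| ≈ 0.003570·ρ^j; need ρ^j ≤ 4.0e-7/0.003570 = 0.000112045.
j ≥ ln(0.000112045)/ln(0.2865) = -9.0966/-1.25002 = 7.277.
So 8 more iterations are needed.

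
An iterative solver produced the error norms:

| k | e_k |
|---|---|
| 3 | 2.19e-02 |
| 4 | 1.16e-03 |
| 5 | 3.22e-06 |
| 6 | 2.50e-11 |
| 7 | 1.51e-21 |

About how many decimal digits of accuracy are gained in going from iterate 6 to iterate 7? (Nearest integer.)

Digits gained ≈ log₁₀(e_6/e_7) = log₁₀(2.50e-11/1.51e-21) = log₁₀(1.65563e+10) ≈ 10.219.

10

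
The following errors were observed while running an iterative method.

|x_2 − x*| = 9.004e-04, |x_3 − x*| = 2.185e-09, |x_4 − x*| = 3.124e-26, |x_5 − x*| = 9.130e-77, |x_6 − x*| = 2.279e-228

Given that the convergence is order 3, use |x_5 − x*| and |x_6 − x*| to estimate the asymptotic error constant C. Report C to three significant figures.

C ≈ |x_6 − x*| / |x_5 − x*|^3
  = 2.279e-228 / (9.130e-77)^3
  = 2.279e-228 / 7.61048e-229 ≈ 2.9946

2.99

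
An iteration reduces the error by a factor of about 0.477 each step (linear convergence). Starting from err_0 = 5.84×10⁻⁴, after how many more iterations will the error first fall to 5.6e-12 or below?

After k steps, err_k ≈ 5.84×10⁻⁴·0.477^k.
Need 0.477^k ≤ 5.6e-12/5.84×10⁻⁴ = 9.58904e-09.
k ≥ ln(9.58904e-09)/ln(0.477) = -18.4626/-0.74024 = 24.941.
Smallest integer k = 25.

25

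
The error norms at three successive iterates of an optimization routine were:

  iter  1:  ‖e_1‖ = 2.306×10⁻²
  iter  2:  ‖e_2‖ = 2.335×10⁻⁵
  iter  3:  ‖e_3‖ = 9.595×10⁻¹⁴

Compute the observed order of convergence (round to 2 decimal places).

p ≈ ln(‖e_3‖/‖e_2‖) / ln(‖e_2‖/‖e_1‖)
  = ln(9.595×10⁻¹⁴/2.335×10⁻⁵) / ln(2.335×10⁻⁵/2.306×10⁻²)
  = ln(4.10921e-09) / ln(0.00101258)
  = -19.31004 / -6.89525 ≈ 2.80048

2.80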